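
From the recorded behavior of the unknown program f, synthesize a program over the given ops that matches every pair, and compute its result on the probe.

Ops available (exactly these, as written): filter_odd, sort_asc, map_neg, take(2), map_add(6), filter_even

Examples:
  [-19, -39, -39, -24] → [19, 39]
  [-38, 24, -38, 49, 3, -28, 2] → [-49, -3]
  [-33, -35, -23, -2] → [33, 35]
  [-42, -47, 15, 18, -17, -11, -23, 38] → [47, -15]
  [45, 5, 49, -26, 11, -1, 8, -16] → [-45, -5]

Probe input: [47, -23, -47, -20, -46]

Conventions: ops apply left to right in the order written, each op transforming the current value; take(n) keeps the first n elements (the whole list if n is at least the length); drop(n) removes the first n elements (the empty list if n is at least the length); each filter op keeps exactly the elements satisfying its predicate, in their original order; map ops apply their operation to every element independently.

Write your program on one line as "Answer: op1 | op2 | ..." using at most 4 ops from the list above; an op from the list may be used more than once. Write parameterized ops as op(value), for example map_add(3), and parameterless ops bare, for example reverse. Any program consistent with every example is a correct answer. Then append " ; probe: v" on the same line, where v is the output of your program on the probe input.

map_neg | filter_odd | take(2) ; probe: [-47, 23]

Check, running the answer program on each example:
  [-19, -39, -39, -24] -> [19, 39, 39, 24] -> [19, 39, 39] -> [19, 39]
  [-38, 24, -38, 49, 3, -28, 2] -> [38, -24, 38, -49, -3, 28, -2] -> [-49, -3] -> [-49, -3]
  [-33, -35, -23, -2] -> [33, 35, 23, 2] -> [33, 35, 23] -> [33, 35]
  [-42, -47, 15, 18, -17, -11, -23, 38] -> [42, 47, -15, -18, 17, 11, 23, -38] -> [47, -15, 17, 11, 23] -> [47, -15]
  [45, 5, 49, -26, 11, -1, 8, -16] -> [-45, -5, -49, 26, -11, 1, -8, 16] -> [-45, -5, -49, -11, 1] -> [-45, -5]
  probe: [47, -23, -47, -20, -46] -> [-47, 23, 47, 20, 46] -> [-47, 23, 47] -> [-47, 23]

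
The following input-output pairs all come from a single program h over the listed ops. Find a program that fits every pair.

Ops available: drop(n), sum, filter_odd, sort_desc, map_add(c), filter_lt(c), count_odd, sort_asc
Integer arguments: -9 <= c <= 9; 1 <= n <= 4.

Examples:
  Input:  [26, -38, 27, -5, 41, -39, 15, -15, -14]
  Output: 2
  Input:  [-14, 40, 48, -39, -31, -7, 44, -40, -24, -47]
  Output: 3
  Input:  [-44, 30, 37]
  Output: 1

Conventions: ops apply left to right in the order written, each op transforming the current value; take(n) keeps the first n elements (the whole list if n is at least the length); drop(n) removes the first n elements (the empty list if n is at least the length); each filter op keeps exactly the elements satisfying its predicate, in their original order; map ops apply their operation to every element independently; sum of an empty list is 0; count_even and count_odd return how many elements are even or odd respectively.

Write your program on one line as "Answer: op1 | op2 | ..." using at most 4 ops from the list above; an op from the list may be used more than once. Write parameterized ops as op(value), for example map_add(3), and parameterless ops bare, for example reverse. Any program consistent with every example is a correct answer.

map_add(-1) | sort_asc | filter_lt(-3) | count_odd

Check, running the answer program on each example:
  [26, -38, 27, -5, 41, -39, 15, -15, -14] -> [25, -39, 26, -6, 40, -40, 14, -16, -15] -> [-40, -39, -16, -15, -6, 14, 25, 26, 40] -> [-40, -39, -16, -15, -6] -> 2
  [-14, 40, 48, -39, -31, -7, 44, -40, -24, -47] -> [-15, 39, 47, -40, -32, -8, 43, -41, -25, -48] -> [-48, -41, -40, -32, -25, -15, -8, 39, 43, 47] -> [-48, -41, -40, -32, -25, -15, -8] -> 3
  [-44, 30, 37] -> [-45, 29, 36] -> [-45, 29, 36] -> [-45] -> 1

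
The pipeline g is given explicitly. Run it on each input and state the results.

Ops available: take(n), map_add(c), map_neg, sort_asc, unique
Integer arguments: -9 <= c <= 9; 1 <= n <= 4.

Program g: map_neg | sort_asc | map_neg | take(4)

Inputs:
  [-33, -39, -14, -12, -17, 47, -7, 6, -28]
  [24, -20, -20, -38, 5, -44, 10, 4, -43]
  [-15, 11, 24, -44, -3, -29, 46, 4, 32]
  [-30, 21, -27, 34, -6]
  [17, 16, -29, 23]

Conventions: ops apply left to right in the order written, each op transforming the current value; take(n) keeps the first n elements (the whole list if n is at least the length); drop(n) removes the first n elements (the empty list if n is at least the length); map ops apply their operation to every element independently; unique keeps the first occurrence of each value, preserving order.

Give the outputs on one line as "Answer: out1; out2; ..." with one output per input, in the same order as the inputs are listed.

[47, 6, -7, -12]; [24, 10, 5, 4]; [46, 32, 24, 11]; [34, 21, -6, -27]; [23, 17, 16, -29]

Execution, op by op:
  [-33, -39, -14, -12, -17, 47, -7, 6, -28] -> [33, 39, 14, 12, 17, -47, 7, -6, 28] -> [-47, -6, 7, 12, 14, 17, 28, 33, 39] -> [47, 6, -7, -12, -14, -17, -28, -33, -39] -> [47, 6, -7, -12]
  [24, -20, -20, -38, 5, -44, 10, 4, -43] -> [-24, 20, 20, 38, -5, 44, -10, -4, 43] -> [-24, -10, -5, -4, 20, 20, 38, 43, 44] -> [24, 10, 5, 4, -20, -20, -38, -43, -44] -> [24, 10, 5, 4]
  [-15, 11, 24, -44, -3, -29, 46, 4, 32] -> [15, -11, -24, 44, 3, 29, -46, -4, -32] -> [-46, -32, -24, -11, -4, 3, 15, 29, 44] -> [46, 32, 24, 11, 4, -3, -15, -29, -44] -> [46, 32, 24, 11]
  [-30, 21, -27, 34, -6] -> [30, -21, 27, -34, 6] -> [-34, -21, 6, 27, 30] -> [34, 21, -6, -27, -30] -> [34, 21, -6, -27]
  [17, 16, -29, 23] -> [-17, -16, 29, -23] -> [-23, -17, -16, 29] -> [23, 17, 16, -29] -> [23, 17, 16, -29]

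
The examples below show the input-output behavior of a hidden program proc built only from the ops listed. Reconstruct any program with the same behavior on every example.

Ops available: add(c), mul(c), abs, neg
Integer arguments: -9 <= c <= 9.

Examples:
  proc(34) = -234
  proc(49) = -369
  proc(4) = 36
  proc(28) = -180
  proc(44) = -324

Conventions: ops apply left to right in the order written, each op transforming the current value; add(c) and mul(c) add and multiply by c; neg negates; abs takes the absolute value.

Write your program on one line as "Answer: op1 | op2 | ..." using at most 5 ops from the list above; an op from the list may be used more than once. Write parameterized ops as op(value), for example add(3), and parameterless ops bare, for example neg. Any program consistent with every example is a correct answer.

add(-4) | add(-4) | neg | mul(-9) | neg

Check, running the answer program on each example:
  34 -> 30 -> 26 -> -26 -> 234 -> -234
  49 -> 45 -> 41 -> -41 -> 369 -> -369
  4 -> 0 -> -4 -> 4 -> -36 -> 36
  28 -> 24 -> 20 -> -20 -> 180 -> -180
  44 -> 40 -> 36 -> -36 -> 324 -> -324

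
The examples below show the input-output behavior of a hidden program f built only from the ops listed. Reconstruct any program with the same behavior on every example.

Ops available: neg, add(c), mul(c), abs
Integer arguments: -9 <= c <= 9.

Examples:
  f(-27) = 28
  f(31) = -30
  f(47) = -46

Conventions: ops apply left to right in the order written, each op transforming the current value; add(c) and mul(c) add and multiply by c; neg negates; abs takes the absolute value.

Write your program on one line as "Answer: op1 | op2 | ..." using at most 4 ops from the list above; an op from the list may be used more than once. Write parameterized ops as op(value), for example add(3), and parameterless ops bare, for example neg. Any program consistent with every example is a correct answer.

add(-5) | neg | add(-4)

Check, running the answer program on each example:
  -27 -> -32 -> 32 -> 28
  31 -> 26 -> -26 -> -30
  47 -> 42 -> -42 -> -46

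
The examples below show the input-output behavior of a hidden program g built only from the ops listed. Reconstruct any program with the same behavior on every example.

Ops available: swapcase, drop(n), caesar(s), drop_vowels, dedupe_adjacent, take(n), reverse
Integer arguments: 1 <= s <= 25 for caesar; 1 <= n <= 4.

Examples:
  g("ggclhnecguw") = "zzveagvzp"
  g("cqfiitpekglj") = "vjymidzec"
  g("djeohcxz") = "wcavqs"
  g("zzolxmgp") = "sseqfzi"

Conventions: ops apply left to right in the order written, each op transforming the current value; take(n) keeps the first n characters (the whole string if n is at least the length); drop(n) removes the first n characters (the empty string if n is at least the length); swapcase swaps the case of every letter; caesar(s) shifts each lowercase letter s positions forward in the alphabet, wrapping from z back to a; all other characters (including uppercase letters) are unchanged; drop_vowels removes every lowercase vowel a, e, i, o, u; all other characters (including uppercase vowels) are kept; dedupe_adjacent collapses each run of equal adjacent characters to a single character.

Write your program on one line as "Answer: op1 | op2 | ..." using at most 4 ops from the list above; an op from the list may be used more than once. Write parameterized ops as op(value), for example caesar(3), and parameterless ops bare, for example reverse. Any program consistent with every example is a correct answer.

drop_vowels | reverse | caesar(19) | reverse

Check, running the answer program on each example:
  "ggclhnecguw" -> "ggclhncgw" -> "wgcnhlcgg" -> "pzvgaevzz" -> "zzveagvzp"
  "cqfiitpekglj" -> "cqftpkglj" -> "jlgkptfqc" -> "cezdimyjv" -> "vjymidzec"
  "djeohcxz" -> "djhcxz" -> "zxchjd" -> "sqvacw" -> "wcavqs"
  "zzolxmgp" -> "zzlxmgp" -> "pgmxlzz" -> "izfqess" -> "sseqfzi"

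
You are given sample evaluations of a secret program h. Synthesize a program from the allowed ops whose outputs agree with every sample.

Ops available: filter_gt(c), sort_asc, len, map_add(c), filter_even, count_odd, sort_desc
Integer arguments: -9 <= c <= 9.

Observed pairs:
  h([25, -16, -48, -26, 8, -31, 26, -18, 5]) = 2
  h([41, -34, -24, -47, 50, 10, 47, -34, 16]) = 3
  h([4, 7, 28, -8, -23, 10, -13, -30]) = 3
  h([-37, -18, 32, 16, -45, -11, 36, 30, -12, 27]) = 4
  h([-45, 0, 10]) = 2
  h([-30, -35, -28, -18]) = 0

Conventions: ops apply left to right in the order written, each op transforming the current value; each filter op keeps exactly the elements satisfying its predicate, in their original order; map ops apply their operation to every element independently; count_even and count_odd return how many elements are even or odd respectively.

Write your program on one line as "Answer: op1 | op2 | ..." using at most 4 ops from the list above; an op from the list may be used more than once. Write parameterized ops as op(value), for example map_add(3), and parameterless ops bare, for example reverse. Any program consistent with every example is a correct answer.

filter_gt(-6) | filter_even | len

Check, running the answer program on each example:
  [25, -16, -48, -26, 8, -31, 26, -18, 5] -> [25, 8, 26, 5] -> [8, 26] -> 2
  [41, -34, -24, -47, 50, 10, 47, -34, 16] -> [41, 50, 10, 47, 16] -> [50, 10, 16] -> 3
  [4, 7, 28, -8, -23, 10, -13, -30] -> [4, 7, 28, 10] -> [4, 28, 10] -> 3
  [-37, -18, 32, 16, -45, -11, 36, 30, -12, 27] -> [32, 16, 36, 30, 27] -> [32, 16, 36, 30] -> 4
  [-45, 0, 10] -> [0, 10] -> [0, 10] -> 2
  [-30, -35, -28, -18] -> [] -> [] -> 0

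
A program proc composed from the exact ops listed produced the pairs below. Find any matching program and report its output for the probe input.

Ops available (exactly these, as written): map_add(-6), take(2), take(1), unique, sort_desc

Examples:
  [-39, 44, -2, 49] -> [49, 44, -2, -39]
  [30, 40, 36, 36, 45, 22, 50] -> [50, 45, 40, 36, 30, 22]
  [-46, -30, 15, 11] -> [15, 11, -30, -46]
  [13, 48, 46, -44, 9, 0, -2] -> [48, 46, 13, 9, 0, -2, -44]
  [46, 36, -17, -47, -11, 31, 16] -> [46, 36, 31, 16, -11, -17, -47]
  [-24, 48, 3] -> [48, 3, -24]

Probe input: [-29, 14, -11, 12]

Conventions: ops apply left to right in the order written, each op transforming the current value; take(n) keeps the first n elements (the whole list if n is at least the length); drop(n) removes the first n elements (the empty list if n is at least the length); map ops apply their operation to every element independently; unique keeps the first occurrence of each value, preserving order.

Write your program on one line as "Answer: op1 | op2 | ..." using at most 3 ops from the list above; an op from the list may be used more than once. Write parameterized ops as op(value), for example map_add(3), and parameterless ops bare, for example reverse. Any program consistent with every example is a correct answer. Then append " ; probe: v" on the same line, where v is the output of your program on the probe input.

sort_desc | unique ; probe: [14, 12, -11, -29]

Check, running the answer program on each example:
  [-39, 44, -2, 49] -> [49, 44, -2, -39] -> [49, 44, -2, -39]
  [30, 40, 36, 36, 45, 22, 50] -> [50, 45, 40, 36, 36, 30, 22] -> [50, 45, 40, 36, 30, 22]
  [-46, -30, 15, 11] -> [15, 11, -30, -46] -> [15, 11, -30, -46]
  [13, 48, 46, -44, 9, 0, -2] -> [48, 46, 13, 9, 0, -2, -44] -> [48, 46, 13, 9, 0, -2, -44]
  [46, 36, -17, -47, -11, 31, 16] -> [46, 36, 31, 16, -11, -17, -47] -> [46, 36, 31, 16, -11, -17, -47]
  [-24, 48, 3] -> [48, 3, -24] -> [48, 3, -24]
  probe: [-29, 14, -11, 12] -> [14, 12, -11, -29] -> [14, 12, -11, -29]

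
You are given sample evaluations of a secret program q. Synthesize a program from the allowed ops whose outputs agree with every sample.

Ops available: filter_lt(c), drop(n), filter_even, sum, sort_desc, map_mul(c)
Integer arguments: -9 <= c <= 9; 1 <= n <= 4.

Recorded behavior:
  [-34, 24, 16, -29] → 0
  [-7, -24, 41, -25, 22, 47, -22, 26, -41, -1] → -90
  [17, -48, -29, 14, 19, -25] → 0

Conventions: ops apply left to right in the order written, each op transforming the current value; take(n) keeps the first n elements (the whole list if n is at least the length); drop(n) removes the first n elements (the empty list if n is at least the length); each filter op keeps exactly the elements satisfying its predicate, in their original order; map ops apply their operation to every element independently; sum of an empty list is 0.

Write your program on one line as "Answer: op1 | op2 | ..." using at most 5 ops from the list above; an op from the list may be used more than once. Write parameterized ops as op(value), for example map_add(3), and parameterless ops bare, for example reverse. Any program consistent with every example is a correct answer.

sort_desc | filter_lt(9) | drop(1) | drop(2) | sum

Check, running the answer program on each example:
  [-34, 24, 16, -29] -> [24, 16, -29, -34] -> [-29, -34] -> [-34] -> [] -> 0
  [-7, -24, 41, -25, 22, 47, -22, 26, -41, -1] -> [47, 41, 26, 22, -1, -7, -22, -24, -25, -41] -> [-1, -7, -22, -24, -25, -41] -> [-7, -22, -24, -25, -41] -> [-24, -25, -41] -> -90
  [17, -48, -29, 14, 19, -25] -> [19, 17, 14, -25, -29, -48] -> [-25, -29, -48] -> [-29, -48] -> [] -> 0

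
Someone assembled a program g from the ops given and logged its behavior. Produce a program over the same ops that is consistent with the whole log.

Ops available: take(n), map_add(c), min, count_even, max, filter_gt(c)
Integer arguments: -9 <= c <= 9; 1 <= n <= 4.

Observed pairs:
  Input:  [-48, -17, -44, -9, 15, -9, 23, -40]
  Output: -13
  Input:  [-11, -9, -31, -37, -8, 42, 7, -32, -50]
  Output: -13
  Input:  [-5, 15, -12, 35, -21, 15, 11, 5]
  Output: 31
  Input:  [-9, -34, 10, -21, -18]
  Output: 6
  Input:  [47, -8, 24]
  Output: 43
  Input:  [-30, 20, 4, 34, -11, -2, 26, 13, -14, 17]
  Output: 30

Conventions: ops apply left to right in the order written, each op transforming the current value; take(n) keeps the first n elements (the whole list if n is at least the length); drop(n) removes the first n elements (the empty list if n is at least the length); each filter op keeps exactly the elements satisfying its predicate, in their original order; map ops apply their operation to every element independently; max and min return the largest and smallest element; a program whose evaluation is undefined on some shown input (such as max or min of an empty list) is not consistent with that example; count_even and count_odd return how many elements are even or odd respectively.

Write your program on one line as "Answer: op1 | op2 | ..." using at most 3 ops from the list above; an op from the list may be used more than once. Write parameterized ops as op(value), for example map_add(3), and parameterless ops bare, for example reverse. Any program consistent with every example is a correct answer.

take(4) | map_add(-4) | max

Check, running the answer program on each example:
  [-48, -17, -44, -9, 15, -9, 23, -40] -> [-48, -17, -44, -9] -> [-52, -21, -48, -13] -> -13
  [-11, -9, -31, -37, -8, 42, 7, -32, -50] -> [-11, -9, -31, -37] -> [-15, -13, -35, -41] -> -13
  [-5, 15, -12, 35, -21, 15, 11, 5] -> [-5, 15, -12, 35] -> [-9, 11, -16, 31] -> 31
  [-9, -34, 10, -21, -18] -> [-9, -34, 10, -21] -> [-13, -38, 6, -25] -> 6
  [47, -8, 24] -> [47, -8, 24] -> [43, -12, 20] -> 43
  [-30, 20, 4, 34, -11, -2, 26, 13, -14, 17] -> [-30, 20, 4, 34] -> [-34, 16, 0, 30] -> 30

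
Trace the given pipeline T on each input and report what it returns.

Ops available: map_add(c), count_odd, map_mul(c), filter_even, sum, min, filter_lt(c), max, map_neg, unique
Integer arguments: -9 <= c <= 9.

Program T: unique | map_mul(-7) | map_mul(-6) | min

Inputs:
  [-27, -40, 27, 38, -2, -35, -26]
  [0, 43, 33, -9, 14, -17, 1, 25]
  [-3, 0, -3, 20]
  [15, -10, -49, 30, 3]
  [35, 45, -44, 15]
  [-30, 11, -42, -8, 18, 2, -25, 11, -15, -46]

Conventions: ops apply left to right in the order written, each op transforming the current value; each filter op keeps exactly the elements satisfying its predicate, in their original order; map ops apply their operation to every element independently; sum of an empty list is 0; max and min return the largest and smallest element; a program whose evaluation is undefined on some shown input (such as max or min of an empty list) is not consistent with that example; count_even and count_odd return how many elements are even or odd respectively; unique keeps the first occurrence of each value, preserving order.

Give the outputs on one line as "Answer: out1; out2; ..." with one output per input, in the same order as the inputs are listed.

-1680; -714; -126; -2058; -1848; -1932

Execution, op by op:
  [-27, -40, 27, 38, -2, -35, -26] -> [-27, -40, 27, 38, -2, -35, -26] -> [189, 280, -189, -266, 14, 245, 182] -> [-1134, -1680, 1134, 1596, -84, -1470, -1092] -> -1680
  [0, 43, 33, -9, 14, -17, 1, 25] -> [0, 43, 33, -9, 14, -17, 1, 25] -> [0, -301, -231, 63, -98, 119, -7, -175] -> [0, 1806, 1386, -378, 588, -714, 42, 1050] -> -714
  [-3, 0, -3, 20] -> [-3, 0, 20] -> [21, 0, -140] -> [-126, 0, 840] -> -126
  [15, -10, -49, 30, 3] -> [15, -10, -49, 30, 3] -> [-105, 70, 343, -210, -21] -> [630, -420, -2058, 1260, 126] -> -2058
  [35, 45, -44, 15] -> [35, 45, -44, 15] -> [-245, -315, 308, -105] -> [1470, 1890, -1848, 630] -> -1848
  [-30, 11, -42, -8, 18, 2, -25, 11, -15, -46] -> [-30, 11, -42, -8, 18, 2, -25, -15, -46] -> [210, -77, 294, 56, -126, -14, 175, 105, 322] -> [-1260, 462, -1764, -336, 756, 84, -1050, -630, -1932] -> -1932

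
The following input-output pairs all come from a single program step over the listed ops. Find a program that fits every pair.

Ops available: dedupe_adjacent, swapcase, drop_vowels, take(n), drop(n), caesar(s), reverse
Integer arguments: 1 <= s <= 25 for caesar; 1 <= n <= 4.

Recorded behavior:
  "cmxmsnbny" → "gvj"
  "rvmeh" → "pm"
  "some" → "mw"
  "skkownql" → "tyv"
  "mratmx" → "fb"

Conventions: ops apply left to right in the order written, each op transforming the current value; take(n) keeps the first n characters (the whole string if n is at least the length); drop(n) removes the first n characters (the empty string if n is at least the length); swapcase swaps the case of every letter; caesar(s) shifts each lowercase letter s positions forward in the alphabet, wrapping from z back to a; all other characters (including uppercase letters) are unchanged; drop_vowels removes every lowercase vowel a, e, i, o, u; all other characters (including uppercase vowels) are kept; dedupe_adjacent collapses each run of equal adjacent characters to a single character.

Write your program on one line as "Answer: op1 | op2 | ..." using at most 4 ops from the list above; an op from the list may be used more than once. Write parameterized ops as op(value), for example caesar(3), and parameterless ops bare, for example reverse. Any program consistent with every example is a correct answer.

reverse | caesar(8) | take(3) | drop_vowels

Check, running the answer program on each example:
  "cmxmsnbny" -> "ynbnsmxmc" -> "gvjvaufuk" -> "gvj" -> "gvj"
  "rvmeh" -> "hemvr" -> "pmudz" -> "pmu" -> "pm"
  "some" -> "emos" -> "muwa" -> "muw" -> "mw"
  "skkownql" -> "lqnwokks" -> "tyvewssa" -> "tyv" -> "tyv"
  "mratmx" -> "xmtarm" -> "fubizu" -> "fub" -> "fb"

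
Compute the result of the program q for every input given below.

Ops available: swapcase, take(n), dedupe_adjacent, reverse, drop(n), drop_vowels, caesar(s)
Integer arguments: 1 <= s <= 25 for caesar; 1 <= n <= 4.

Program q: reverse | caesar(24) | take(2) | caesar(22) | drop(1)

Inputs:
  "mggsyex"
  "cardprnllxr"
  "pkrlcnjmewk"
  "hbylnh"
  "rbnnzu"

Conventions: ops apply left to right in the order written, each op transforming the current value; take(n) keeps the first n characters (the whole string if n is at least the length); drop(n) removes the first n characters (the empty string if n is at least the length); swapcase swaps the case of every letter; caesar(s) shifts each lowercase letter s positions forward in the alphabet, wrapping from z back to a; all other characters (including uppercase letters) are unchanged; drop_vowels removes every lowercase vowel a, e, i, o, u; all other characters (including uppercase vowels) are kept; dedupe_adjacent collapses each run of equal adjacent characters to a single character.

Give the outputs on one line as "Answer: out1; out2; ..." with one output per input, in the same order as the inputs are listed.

Execution, op by op:
  "mggsyex" -> "xeysggm" -> "vcwqeek" -> "vc" -> "ry" -> "y"
  "cardprnllxr" -> "rxllnrpdrac" -> "pvjjlpnbpya" -> "pv" -> "lr" -> "r"
  "pkrlcnjmewk" -> "kwemjnclrkp" -> "iuckhlajpin" -> "iu" -> "eq" -> "q"
  "hbylnh" -> "hnlybh" -> "fljwzf" -> "fl" -> "bh" -> "h"
  "rbnnzu" -> "uznnbr" -> "sxllzp" -> "sx" -> "ot" -> "t"

"y"; "r"; "q"; "h"; "t"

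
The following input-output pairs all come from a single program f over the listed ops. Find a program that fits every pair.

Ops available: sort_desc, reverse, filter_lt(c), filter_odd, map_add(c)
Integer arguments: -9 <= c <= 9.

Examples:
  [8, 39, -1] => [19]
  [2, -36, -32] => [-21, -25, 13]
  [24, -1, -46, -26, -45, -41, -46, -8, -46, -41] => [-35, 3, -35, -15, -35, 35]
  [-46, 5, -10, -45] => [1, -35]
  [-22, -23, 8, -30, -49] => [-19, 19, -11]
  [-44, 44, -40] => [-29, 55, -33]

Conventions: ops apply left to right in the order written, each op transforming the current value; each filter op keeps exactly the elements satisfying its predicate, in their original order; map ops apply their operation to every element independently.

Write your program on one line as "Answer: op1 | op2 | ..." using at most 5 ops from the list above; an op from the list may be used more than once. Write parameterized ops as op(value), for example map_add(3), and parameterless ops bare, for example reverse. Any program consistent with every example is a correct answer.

map_add(6) | reverse | map_add(5) | filter_odd

Check, running the answer program on each example:
  [8, 39, -1] -> [14, 45, 5] -> [5, 45, 14] -> [10, 50, 19] -> [19]
  [2, -36, -32] -> [8, -30, -26] -> [-26, -30, 8] -> [-21, -25, 13] -> [-21, -25, 13]
  [24, -1, -46, -26, -45, -41, -46, -8, -46, -41] -> [30, 5, -40, -20, -39, -35, -40, -2, -40, -35] -> [-35, -40, -2, -40, -35, -39, -20, -40, 5, 30] -> [-30, -35, 3, -35, -30, -34, -15, -35, 10, 35] -> [-35, 3, -35, -15, -35, 35]
  [-46, 5, -10, -45] -> [-40, 11, -4, -39] -> [-39, -4, 11, -40] -> [-34, 1, 16, -35] -> [1, -35]
  [-22, -23, 8, -30, -49] -> [-16, -17, 14, -24, -43] -> [-43, -24, 14, -17, -16] -> [-38, -19, 19, -12, -11] -> [-19, 19, -11]
  [-44, 44, -40] -> [-38, 50, -34] -> [-34, 50, -38] -> [-29, 55, -33] -> [-29, 55, -33]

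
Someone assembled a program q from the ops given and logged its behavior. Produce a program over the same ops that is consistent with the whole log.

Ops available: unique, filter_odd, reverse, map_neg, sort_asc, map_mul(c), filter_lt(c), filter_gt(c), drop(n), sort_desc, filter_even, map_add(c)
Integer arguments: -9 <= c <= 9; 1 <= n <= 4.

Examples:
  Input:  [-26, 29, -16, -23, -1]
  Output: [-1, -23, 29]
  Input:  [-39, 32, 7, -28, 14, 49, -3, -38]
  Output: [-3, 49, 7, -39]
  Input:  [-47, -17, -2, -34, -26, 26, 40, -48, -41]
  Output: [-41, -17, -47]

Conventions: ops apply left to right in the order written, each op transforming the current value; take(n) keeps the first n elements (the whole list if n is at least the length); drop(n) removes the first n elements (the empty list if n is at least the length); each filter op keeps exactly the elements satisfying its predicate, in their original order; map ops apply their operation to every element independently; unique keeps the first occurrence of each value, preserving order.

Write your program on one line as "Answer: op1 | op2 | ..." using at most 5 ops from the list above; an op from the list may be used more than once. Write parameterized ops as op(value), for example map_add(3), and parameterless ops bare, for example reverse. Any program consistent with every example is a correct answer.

map_neg | reverse | filter_odd | map_neg

Check, running the answer program on each example:
  [-26, 29, -16, -23, -1] -> [26, -29, 16, 23, 1] -> [1, 23, 16, -29, 26] -> [1, 23, -29] -> [-1, -23, 29]
  [-39, 32, 7, -28, 14, 49, -3, -38] -> [39, -32, -7, 28, -14, -49, 3, 38] -> [38, 3, -49, -14, 28, -7, -32, 39] -> [3, -49, -7, 39] -> [-3, 49, 7, -39]
  [-47, -17, -2, -34, -26, 26, 40, -48, -41] -> [47, 17, 2, 34, 26, -26, -40, 48, 41] -> [41, 48, -40, -26, 26, 34, 2, 17, 47] -> [41, 17, 47] -> [-41, -17, -47]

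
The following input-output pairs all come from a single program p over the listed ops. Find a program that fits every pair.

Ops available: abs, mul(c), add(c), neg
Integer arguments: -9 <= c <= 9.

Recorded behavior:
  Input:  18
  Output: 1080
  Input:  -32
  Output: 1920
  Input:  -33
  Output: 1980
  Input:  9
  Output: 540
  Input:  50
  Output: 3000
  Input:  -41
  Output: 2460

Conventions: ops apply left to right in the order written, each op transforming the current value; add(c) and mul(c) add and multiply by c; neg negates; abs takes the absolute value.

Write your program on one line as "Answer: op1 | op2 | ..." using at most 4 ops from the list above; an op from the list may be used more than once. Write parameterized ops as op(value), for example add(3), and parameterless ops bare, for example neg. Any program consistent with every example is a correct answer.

abs | mul(6) | mul(-5) | mul(-2)

Check, running the answer program on each example:
  18 -> 18 -> 108 -> -540 -> 1080
  -32 -> 32 -> 192 -> -960 -> 1920
  -33 -> 33 -> 198 -> -990 -> 1980
  9 -> 9 -> 54 -> -270 -> 540
  50 -> 50 -> 300 -> -1500 -> 3000
  -41 -> 41 -> 246 -> -1230 -> 2460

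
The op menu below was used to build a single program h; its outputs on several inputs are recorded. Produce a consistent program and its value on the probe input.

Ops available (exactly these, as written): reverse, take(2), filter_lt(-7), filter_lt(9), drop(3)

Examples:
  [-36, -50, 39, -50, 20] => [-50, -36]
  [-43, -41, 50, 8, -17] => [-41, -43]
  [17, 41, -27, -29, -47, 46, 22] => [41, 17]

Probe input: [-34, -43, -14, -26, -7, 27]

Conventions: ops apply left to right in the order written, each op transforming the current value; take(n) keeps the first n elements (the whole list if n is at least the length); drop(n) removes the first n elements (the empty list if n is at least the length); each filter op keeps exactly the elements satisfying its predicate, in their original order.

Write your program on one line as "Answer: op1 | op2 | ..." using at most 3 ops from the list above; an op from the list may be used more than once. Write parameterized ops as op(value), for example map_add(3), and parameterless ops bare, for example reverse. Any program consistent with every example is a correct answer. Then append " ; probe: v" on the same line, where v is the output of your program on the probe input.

take(2) | reverse ; probe: [-43, -34]

Check, running the answer program on each example:
  [-36, -50, 39, -50, 20] -> [-36, -50] -> [-50, -36]
  [-43, -41, 50, 8, -17] -> [-43, -41] -> [-41, -43]
  [17, 41, -27, -29, -47, 46, 22] -> [17, 41] -> [41, 17]
  probe: [-34, -43, -14, -26, -7, 27] -> [-34, -43] -> [-43, -34]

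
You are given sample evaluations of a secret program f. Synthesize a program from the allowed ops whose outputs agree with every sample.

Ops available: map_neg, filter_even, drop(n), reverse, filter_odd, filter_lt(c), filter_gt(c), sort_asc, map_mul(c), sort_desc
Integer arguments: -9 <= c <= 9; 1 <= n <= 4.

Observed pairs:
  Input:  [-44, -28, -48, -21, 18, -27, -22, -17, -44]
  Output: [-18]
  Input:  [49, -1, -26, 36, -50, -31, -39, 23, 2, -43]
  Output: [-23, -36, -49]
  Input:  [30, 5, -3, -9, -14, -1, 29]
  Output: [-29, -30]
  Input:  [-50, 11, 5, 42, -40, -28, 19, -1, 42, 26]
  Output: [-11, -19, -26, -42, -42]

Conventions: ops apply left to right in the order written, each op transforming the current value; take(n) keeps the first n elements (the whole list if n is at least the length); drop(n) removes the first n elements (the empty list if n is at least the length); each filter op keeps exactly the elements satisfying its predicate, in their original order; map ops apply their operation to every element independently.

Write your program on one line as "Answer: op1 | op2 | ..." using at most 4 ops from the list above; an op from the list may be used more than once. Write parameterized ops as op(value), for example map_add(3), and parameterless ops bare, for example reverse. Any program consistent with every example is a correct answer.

map_neg | filter_lt(-9) | sort_desc

Check, running the answer program on each example:
  [-44, -28, -48, -21, 18, -27, -22, -17, -44] -> [44, 28, 48, 21, -18, 27, 22, 17, 44] -> [-18] -> [-18]
  [49, -1, -26, 36, -50, -31, -39, 23, 2, -43] -> [-49, 1, 26, -36, 50, 31, 39, -23, -2, 43] -> [-49, -36, -23] -> [-23, -36, -49]
  [30, 5, -3, -9, -14, -1, 29] -> [-30, -5, 3, 9, 14, 1, -29] -> [-30, -29] -> [-29, -30]
  [-50, 11, 5, 42, -40, -28, 19, -1, 42, 26] -> [50, -11, -5, -42, 40, 28, -19, 1, -42, -26] -> [-11, -42, -19, -42, -26] -> [-11, -19, -26, -42, -42]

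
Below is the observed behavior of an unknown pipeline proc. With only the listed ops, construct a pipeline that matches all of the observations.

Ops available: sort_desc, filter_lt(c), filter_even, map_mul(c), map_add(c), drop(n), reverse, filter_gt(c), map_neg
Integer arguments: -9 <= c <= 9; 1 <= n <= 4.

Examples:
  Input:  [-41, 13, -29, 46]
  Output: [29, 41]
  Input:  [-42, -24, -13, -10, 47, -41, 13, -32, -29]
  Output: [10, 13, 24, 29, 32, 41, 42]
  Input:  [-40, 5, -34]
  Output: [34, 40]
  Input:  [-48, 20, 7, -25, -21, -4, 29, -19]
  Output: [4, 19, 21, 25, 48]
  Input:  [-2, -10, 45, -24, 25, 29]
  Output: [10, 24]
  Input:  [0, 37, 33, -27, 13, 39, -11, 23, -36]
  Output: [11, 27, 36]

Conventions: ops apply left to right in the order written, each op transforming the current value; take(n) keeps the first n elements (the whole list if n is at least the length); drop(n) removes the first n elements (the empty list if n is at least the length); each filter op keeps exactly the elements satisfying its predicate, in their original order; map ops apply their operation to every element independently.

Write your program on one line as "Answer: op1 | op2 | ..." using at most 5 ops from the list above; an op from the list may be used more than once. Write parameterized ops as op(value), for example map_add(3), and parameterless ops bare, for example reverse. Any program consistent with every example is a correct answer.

reverse | filter_lt(-2) | sort_desc | map_neg

Check, running the answer program on each example:
  [-41, 13, -29, 46] -> [46, -29, 13, -41] -> [-29, -41] -> [-29, -41] -> [29, 41]
  [-42, -24, -13, -10, 47, -41, 13, -32, -29] -> [-29, -32, 13, -41, 47, -10, -13, -24, -42] -> [-29, -32, -41, -10, -13, -24, -42] -> [-10, -13, -24, -29, -32, -41, -42] -> [10, 13, 24, 29, 32, 41, 42]
  [-40, 5, -34] -> [-34, 5, -40] -> [-34, -40] -> [-34, -40] -> [34, 40]
  [-48, 20, 7, -25, -21, -4, 29, -19] -> [-19, 29, -4, -21, -25, 7, 20, -48] -> [-19, -4, -21, -25, -48] -> [-4, -19, -21, -25, -48] -> [4, 19, 21, 25, 48]
  [-2, -10, 45, -24, 25, 29] -> [29, 25, -24, 45, -10, -2] -> [-24, -10] -> [-10, -24] -> [10, 24]
  [0, 37, 33, -27, 13, 39, -11, 23, -36] -> [-36, 23, -11, 39, 13, -27, 33, 37, 0] -> [-36, -11, -27] -> [-11, -27, -36] -> [11, 27, 36]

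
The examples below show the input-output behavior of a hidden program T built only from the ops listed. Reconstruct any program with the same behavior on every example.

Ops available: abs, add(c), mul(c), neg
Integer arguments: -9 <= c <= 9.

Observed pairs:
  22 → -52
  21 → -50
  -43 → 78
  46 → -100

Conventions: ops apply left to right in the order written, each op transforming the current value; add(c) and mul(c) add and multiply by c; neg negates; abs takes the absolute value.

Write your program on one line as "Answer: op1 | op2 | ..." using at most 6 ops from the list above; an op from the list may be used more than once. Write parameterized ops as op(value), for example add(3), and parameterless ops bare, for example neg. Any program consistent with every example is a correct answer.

neg | mul(-2) | add(3) | neg | add(-5)

Check, running the answer program on each example:
  22 -> -22 -> 44 -> 47 -> -47 -> -52
  21 -> -21 -> 42 -> 45 -> -45 -> -50
  -43 -> 43 -> -86 -> -83 -> 83 -> 78
  46 -> -46 -> 92 -> 95 -> -95 -> -100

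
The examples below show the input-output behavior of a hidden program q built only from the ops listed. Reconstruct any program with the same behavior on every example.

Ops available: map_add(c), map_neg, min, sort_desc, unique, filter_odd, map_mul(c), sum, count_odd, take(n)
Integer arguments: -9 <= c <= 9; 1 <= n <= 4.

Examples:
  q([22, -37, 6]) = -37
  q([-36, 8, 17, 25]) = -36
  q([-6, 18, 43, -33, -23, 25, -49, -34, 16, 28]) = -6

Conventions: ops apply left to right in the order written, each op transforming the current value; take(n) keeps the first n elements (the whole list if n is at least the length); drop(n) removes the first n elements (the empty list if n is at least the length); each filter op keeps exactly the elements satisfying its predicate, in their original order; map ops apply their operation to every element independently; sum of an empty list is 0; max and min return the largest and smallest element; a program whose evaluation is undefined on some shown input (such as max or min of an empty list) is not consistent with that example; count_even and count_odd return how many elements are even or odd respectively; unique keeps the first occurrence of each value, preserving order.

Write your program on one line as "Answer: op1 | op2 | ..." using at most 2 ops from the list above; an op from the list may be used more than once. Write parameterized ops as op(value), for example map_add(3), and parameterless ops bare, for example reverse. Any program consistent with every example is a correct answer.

take(2) | min

Check, running the answer program on each example:
  [22, -37, 6] -> [22, -37] -> -37
  [-36, 8, 17, 25] -> [-36, 8] -> -36
  [-6, 18, 43, -33, -23, 25, -49, -34, 16, 28] -> [-6, 18] -> -6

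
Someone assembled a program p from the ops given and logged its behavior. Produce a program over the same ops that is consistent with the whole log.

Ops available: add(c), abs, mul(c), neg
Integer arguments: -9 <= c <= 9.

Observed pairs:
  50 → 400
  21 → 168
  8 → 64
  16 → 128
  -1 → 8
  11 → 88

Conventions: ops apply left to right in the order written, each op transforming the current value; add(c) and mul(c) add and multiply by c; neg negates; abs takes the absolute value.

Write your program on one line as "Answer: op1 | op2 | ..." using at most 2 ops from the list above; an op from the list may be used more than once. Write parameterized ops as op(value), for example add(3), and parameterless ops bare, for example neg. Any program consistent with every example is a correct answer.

mul(8) | abs

Check, running the answer program on each example:
  50 -> 400 -> 400
  21 -> 168 -> 168
  8 -> 64 -> 64
  16 -> 128 -> 128
  -1 -> -8 -> 8
  11 -> 88 -> 88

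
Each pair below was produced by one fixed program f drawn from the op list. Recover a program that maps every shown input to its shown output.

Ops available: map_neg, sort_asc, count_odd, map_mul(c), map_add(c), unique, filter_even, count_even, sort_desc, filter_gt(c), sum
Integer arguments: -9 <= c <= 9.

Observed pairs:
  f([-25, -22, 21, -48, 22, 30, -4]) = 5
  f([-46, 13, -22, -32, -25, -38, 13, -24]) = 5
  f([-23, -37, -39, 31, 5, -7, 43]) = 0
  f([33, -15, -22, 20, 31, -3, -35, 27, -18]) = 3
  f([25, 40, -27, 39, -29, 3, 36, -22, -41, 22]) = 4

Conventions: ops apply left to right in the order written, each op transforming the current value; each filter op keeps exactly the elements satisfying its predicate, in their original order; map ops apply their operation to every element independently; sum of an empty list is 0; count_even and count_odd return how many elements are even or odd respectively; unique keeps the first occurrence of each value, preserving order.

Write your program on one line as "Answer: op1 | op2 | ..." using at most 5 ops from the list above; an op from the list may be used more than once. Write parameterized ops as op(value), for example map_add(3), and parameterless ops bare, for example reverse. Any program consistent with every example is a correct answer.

filter_even | sort_asc | map_add(-3) | map_neg | count_odd

Check, running the answer program on each example:
  [-25, -22, 21, -48, 22, 30, -4] -> [-22, -48, 22, 30, -4] -> [-48, -22, -4, 22, 30] -> [-51, -25, -7, 19, 27] -> [51, 25, 7, -19, -27] -> 5
  [-46, 13, -22, -32, -25, -38, 13, -24] -> [-46, -22, -32, -38, -24] -> [-46, -38, -32, -24, -22] -> [-49, -41, -35, -27, -25] -> [49, 41, 35, 27, 25] -> 5
  [-23, -37, -39, 31, 5, -7, 43] -> [] -> [] -> [] -> [] -> 0
  [33, -15, -22, 20, 31, -3, -35, 27, -18] -> [-22, 20, -18] -> [-22, -18, 20] -> [-25, -21, 17] -> [25, 21, -17] -> 3
  [25, 40, -27, 39, -29, 3, 36, -22, -41, 22] -> [40, 36, -22, 22] -> [-22, 22, 36, 40] -> [-25, 19, 33, 37] -> [25, -19, -33, -37] -> 4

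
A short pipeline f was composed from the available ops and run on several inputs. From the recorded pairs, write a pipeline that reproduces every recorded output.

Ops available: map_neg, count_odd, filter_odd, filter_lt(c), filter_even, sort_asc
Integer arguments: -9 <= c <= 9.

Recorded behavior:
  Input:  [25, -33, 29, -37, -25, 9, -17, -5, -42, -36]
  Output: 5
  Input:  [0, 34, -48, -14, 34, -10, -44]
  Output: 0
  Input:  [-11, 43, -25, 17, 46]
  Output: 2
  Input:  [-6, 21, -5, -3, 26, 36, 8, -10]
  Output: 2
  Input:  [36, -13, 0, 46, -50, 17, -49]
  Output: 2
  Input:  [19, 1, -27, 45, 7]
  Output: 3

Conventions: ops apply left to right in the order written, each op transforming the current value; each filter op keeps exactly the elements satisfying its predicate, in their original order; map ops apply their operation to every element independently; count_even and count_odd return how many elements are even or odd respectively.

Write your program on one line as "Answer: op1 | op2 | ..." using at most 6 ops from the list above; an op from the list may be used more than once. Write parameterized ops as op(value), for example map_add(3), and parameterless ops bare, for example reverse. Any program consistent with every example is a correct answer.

filter_lt(9) | map_neg | filter_odd | sort_asc | count_odd

Check, running the answer program on each example:
  [25, -33, 29, -37, -25, 9, -17, -5, -42, -36] -> [-33, -37, -25, -17, -5, -42, -36] -> [33, 37, 25, 17, 5, 42, 36] -> [33, 37, 25, 17, 5] -> [5, 17, 25, 33, 37] -> 5
  [0, 34, -48, -14, 34, -10, -44] -> [0, -48, -14, -10, -44] -> [0, 48, 14, 10, 44] -> [] -> [] -> 0
  [-11, 43, -25, 17, 46] -> [-11, -25] -> [11, 25] -> [11, 25] -> [11, 25] -> 2
  [-6, 21, -5, -3, 26, 36, 8, -10] -> [-6, -5, -3, 8, -10] -> [6, 5, 3, -8, 10] -> [5, 3] -> [3, 5] -> 2
  [36, -13, 0, 46, -50, 17, -49] -> [-13, 0, -50, -49] -> [13, 0, 50, 49] -> [13, 49] -> [13, 49] -> 2
  [19, 1, -27, 45, 7] -> [1, -27, 7] -> [-1, 27, -7] -> [-1, 27, -7] -> [-7, -1, 27] -> 3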